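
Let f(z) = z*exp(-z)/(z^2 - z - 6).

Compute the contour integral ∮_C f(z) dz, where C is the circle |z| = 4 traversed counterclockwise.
By the residue theorem, ∮_C f(z) dz = 2πi · (sum of the residues of f at the poles inside |z| = 4).

The denominator factors as (z + 2)*(z - 3), so the singularities of f are simple poles at z = -2, z = 3.
  |-2|² = 4 < 16 = 4², so this pole is inside the contour.
  |3|² = 9 < 16 = 4², so this pole is inside the contour.

With P(z) = z*exp(-z) and Q(z) = z^2 - z - 6, each pole is simple, so Res(f, z₀) = P(z₀)/Q'(z₀) with Q'(z) = 2*z - 1.
  Res(f, -2) = P(-2)/Q'(-2) = (-2*exp(2))/(-5) = 2*exp(2)/5
  Res(f, 3) = P(3)/Q'(3) = (3*exp(-3))/(5) = 3*exp(-3)/5

Sum of residues inside C: 3*exp(-3)/5 + 2*exp(2)/5
∮_C f(z) dz = 2πi · (3*exp(-3)/5 + 2*exp(2)/5) = 6*I*pi*exp(-3)/5 + 4*I*pi*exp(2)/5

Final answer: 6*I*pi*exp(-3)/5 + 4*I*pi*exp(2)/5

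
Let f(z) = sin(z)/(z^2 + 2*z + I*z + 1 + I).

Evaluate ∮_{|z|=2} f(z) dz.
By the residue theorem, ∮_C f(z) dz = 2πi · (sum of the residues of f at the poles inside |z| = 2).

The denominator factors as (z + 1)*(z + 1 + I), so the singularities of f are simple poles at z = -1, z = -1 - I.
  |-1|² = 1 < 4 = 2², so this pole is inside the contour.
  |-1 - I|² = 2 < 4 = 2², so this pole is inside the contour.

With P(z) = sin(z) and Q(z) = z^2 + 2*z + I*z + 1 + I, each pole is simple, so Res(f, z₀) = P(z₀)/Q'(z₀) with Q'(z) = 2*z + 2 + I.
  Res(f, -1) = P(-1)/Q'(-1) = (-sin(1))/(I) = I*sin(1)
  Res(f, -1 - I) = P(-1 - I)/Q'(-1 - I) = (-sin(1 + I))/(-I) = -I*sin(1 + I)

Sum of residues inside C: -I*sin(1 + I) + I*sin(1)
∮_C f(z) dz = 2πi · (-I*sin(1 + I) + I*sin(1)) = -2*pi*sin(1) + 2*pi*sin(1 + I)

Final answer: -2*pi*sin(1) + 2*pi*sin(1 + I)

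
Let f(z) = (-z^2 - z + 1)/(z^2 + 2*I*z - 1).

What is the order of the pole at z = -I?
Factor the denominator:
  z^2 + 2*I*z - 1 = (z + I)^2

The numerator P(z) = -z^2 - z + 1 has P(-I) = 2 + I ≠ 0, so no factor of (z + I) cancels.
Near z = -I we can therefore write f(z) = g(z)/(z + I)^2 with g analytic at -I and g(-I) ≠ 0 (g is just the numerator).

Hence z = -I is a pole of order 2.

Final answer: 2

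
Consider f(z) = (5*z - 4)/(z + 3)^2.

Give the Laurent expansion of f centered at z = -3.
Put w = z - (-3), i.e. z = w - 3. The denominator is w^2, so it suffices to rewrite the numerator in powers of w.

P(z) = 5*z - 4
P(w - 3) = -19 + 5*w

Dividing each term by w^2:
  f = -19/w^2 + 5/w

Substituting back w = z + 3:
  f(z) = -19/(z + 3)^2 + 5/(z + 3)

The series is finite because the numerator is a polynomial; the negative powers form the principal part, and the coefficient of 1/(z + 3) gives Res(f, -3) = 5.

Final answer: -19/(z + 3)^2 + 5/(z + 3)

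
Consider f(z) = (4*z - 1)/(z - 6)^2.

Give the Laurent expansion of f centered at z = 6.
Put w = z - (6), i.e. z = w + 6. The denominator is w^2, so it suffices to rewrite the numerator in powers of w.

P(z) = 4*z - 1
P(w + 6) = 23 + 4*w

Dividing each term by w^2:
  f = 23/w^2 + 4/w

Substituting back w = z - 6:
  f(z) = 23/(z - 6)^2 + 4/(z - 6)

The series is finite because the numerator is a polynomial; the negative powers form the principal part, and the coefficient of 1/(z - 6) gives Res(f, 6) = 4.

Final answer: 23/(z - 6)^2 + 4/(z - 6)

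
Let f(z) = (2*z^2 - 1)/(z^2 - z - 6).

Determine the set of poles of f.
{-2, 3}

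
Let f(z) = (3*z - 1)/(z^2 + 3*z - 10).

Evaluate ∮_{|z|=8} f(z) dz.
6*I*pi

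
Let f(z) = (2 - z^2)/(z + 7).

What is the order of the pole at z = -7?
Factor the denominator:
  z + 7 = (z + 7)

The numerator P(z) = 2 - z^2 has P(-7) = -47 ≠ 0, so no factor of (z + 7) cancels.
Near z = -7 we can therefore write f(z) = g(z)/(z + 7) with g analytic at -7 and g(-7) ≠ 0 (g is just the numerator).

Hence z = -7 is a pole of order 1.

Final answer: 1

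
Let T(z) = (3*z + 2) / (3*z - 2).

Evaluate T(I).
Substitute z = I:
  numerator:   3*(I) + 2 = 2 + 3*I
  denominator: 3*(I) - 2 = -2 + 3*I
T(I) = (2 + 3*I)/(-2 + 3*I); multiplying numerator and denominator by the conjugate -2 - 3*I gives (5 - 12*I)/13 = 5/13 - 12*I/13

Final answer: 5/13 - 12*I/13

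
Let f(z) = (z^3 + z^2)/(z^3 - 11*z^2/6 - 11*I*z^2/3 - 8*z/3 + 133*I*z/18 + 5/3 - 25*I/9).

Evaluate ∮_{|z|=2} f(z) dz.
pi*(3618/36181 - 3645*I/36181)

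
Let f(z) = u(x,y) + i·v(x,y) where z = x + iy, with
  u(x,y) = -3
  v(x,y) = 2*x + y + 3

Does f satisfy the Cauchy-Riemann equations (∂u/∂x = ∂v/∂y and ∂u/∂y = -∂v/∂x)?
∂u/∂x = 0
∂v/∂y = 1
∂u/∂y = 0
∂v/∂x = 2
∂u/∂x ≠ ∂v/∂y and ∂u/∂y ≠ -∂v/∂x; the Cauchy-Riemann equations are not satisfied, so f is not analytic.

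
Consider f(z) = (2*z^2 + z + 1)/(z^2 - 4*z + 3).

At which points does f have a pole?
{1, 3}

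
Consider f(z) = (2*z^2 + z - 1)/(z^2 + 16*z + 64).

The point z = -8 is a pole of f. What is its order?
Factor the denominator:
  z^2 + 16*z + 64 = (z + 8)^2

The numerator P(z) = 2*z^2 + z - 1 has P(-8) = 119 ≠ 0, so no factor of (z + 8) cancels.
Near z = -8 we can therefore write f(z) = g(z)/(z + 8)^2 with g analytic at -8 and g(-8) ≠ 0 (g is just the numerator).

Hence z = -8 is a pole of order 2.

Final answer: 2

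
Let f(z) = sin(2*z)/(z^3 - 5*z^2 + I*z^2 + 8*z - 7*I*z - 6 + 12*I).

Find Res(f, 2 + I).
Write f(z) = P(z)/Q(z) with P(z) = sin(2*z) and Q(z) = z^3 - 5*z^2 + I*z^2 + 8*z - 7*I*z - 6 + 12*I.
The denominator factors as Q(z) = (z + 2*I)*(z - 2 - I)*(z - 3), so z = 2 + I is a simple zero of Q and P is analytic there; z = 2 + I is therefore a simple pole and
  Res(f, z₀) = P(z₀)/Q'(z₀).

Q'(z) = 3*z^2 - 10*z + 2*I*z + 8 - 7*I, so Q'(2 + I) = -5 - I.
P(2 + I) = sin(4 + 2*I).

Res(f, 2 + I) = (sin(4 + 2*I))/(-5 - I) = (-5/26 + I/26)*sin(4 + 2*I)

Final answer: (-5/26 + I/26)*sin(4 + 2*I)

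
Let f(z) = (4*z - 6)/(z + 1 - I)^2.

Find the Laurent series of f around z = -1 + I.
Put w = z - (-1 + I), i.e. z = w - 1 + I. The denominator is w^2, so it suffices to rewrite the numerator in powers of w.

P(z) = 4*z - 6
P(w - 1 + I) = -10 + 4*I + 4*w

Dividing each term by w^2:
  f = (-10 + 4*I)/w^2 + 4/w

Substituting back w = z + 1 - I:
  f(z) = (-10 + 4*I)/(z + 1 - I)^2 + 4/(z + 1 - I)

The series is finite because the numerator is a polynomial; the negative powers form the principal part, and the coefficient of 1/(z + 1 - I) gives Res(f, -1 + I) = 4.

Final answer: (-10 + 4*I)/(z + 1 - I)^2 + 4/(z + 1 - I)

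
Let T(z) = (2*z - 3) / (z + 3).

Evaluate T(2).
1/5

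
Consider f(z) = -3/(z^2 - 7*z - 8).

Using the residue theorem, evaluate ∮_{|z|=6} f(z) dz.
2*I*pi/3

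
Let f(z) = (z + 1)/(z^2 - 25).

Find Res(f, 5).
Write f(z) = P(z)/Q(z) with P(z) = z + 1 and Q(z) = z^2 - 25.
The denominator factors as Q(z) = (z - 5)*(z + 5), so z = 5 is a simple zero of Q and P is analytic there; z = 5 is therefore a simple pole and
  Res(f, z₀) = P(z₀)/Q'(z₀).

Q'(z) = 2*z, so Q'(5) = 10.
P(5) = 6.

Res(f, 5) = (6)/(10) = 3/5

Final answer: 3/5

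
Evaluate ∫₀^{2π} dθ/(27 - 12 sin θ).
Call the integral J. The integrand is 2π-periodic and we integrate over a full period, so shifting θ does not change the value (θ → θ + π/2 turns sin θ into cos θ; θ → θ + π flips the sign of the trig term). Hence
  J = ∫₀^{2π} dθ/(27 + 12 cos θ).
Put z = e^{iθ}: then cos θ = (z + 1/z)/2, dθ = dz/(iz), and z runs once counterclockwise around |z| = 1:
  J = ∮_{|z|=1} 1/(27 + 12*(z + 1/z)/2) · dz/(iz) = (2/i) ∮_{|z|=1} dz/(12*z^2 + 54*z + 12).
The roots of 12*z^2 + 54*z + 12 are z = (-27 ± sqrt(27^2 - 12^2))/12, with sqrt(585) = 3*sqrt(65); their product is 1, so only z₊ = -9/4 + sqrt(65)/4 lies inside the unit circle (z₋ = -9/4 - sqrt(65)/4 lies outside).
z₊ is a simple zero of q(z) = 12*z^2 + 54*z + 12, so Res(1/q, z₊) = 1/q'(z₊) with q'(z) = 24*z + 54; and q'(z₊) = 12*(z₊ - z₋) = 6*sqrt(65).
Therefore J = (2/i) · 2πi · 1/(6*sqrt(65)) = 2*pi/(3*sqrt(65)) = 2*sqrt(65)*pi/195

Final answer: 2*sqrt(65)*pi/195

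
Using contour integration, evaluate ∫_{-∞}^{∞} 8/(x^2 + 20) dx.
Let f(z) = 8/(z^2 + 20). The denominator has no real zeros and deg Q - deg P = 2 ≥ 2, so the integral of f over the upper semicircle |z| = R tends to 0 as R → ∞. Closing the contour in the upper half-plane,
  ∫_{-∞}^{∞} f(x) dx = 2πi · Σ Res(f, z_k)  over the poles with Im z_k > 0.

Zeros of the denominator: z^2 + 20 = 0 gives z = ±2*sqrt(5)*I.
Upper half-plane: z = 2*sqrt(5)*I (simple).

Each pole is a simple zero of Q(z) = z^2 + 20, so Res(f, z₀) = P(z₀)/Q'(z₀) with P(z) = 8, Q'(z) = 2*z:
  Res(f, 2*sqrt(5)*I) = (8)/(4*sqrt(5)*I) = -2*sqrt(5)*I/5

∫_{-∞}^{∞} f(x) dx = 2πi · (-2*sqrt(5)*I/5) = 4*sqrt(5)*pi/5

Final answer: 4*sqrt(5)*pi/5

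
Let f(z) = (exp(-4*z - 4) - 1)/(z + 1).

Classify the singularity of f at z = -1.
Let u = z + 1. The exponent is -4*z - 4 = -4u, so
  f = (e^(-4u) - 1)/u = ((-4u) + (-4u)^2/2 + (-4u)^3/6 + ...)/u = -4 + (8)*u + (-32/3)*u^2 + ...
The Laurent expansion about u = 0 has no negative powers; equivalently lim_{z→-1} f(z) = -4 exists and is finite.
So the singularity is removable.

Final answer: removable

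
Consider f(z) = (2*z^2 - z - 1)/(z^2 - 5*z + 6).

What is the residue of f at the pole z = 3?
Write f(z) = P(z)/Q(z) with P(z) = 2*z^2 - z - 1 and Q(z) = z^2 - 5*z + 6.
The denominator factors as Q(z) = (z - 3)*(z - 2), so z = 3 is a simple zero of Q and P is analytic there; z = 3 is therefore a simple pole and
  Res(f, z₀) = P(z₀)/Q'(z₀).

Q'(z) = 2*z - 5, so Q'(3) = 1.
P(3) = 14.

Res(f, 3) = (14)/(1) = 14

Final answer: 14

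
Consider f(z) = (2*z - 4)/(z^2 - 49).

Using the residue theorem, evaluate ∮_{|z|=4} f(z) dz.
0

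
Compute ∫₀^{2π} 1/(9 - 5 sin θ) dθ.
sqrt(14)*pi/14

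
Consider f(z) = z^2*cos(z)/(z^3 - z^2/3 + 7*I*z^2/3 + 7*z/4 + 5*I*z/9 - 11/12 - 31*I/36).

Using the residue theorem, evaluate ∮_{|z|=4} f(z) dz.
By the residue theorem, ∮_C f(z) dz = 2πi · (sum of the residues of f at the poles inside |z| = 4).

The denominator factors as (z - 1/3 + 3*I)*(z - 1/2)*(z + 1/2 - 2*I/3), so the singularities of f are simple poles at z = 1/3 - 3*I, z = 1/2, z = -1/2 + 2*I/3.
  |1/3 - 3*I|² = 82/9 < 16 = 4², so this pole is inside the contour.
  |1/2|² = 1/4 < 16 = 4², so this pole is inside the contour.
  |-1/2 + 2*I/3|² = 25/36 < 16 = 4², so this pole is inside the contour.

With P(z) = z^2*cos(z) and Q(z) = z^3 - z^2/3 + 7*I*z^2/3 + 7*z/4 + 5*I*z/9 - 11/12 - 31*I/36, each pole is simple, so Res(f, z₀) = P(z₀)/Q'(z₀) with Q'(z) = 3*z^2 - 2*z/3 + 14*I*z/3 + 7/4 + 5*I/9.
  Res(f, 1/3 - 3*I) = P(1/3 - 3*I)/Q'(1/3 - 3*I) = ((-80/9 - 2*I)*cos(1/3 - 3*I))/(-401/36 - 17*I/9) = (133216/165425 + 7112*I/165425)*cos(1/3 - 3*I)
  Res(f, 1/2) = P(1/2)/Q'(1/2) = (cos(1/2)/4)/(13/6 + 26*I/9) = (27/650 - 18*I/325)*cos(1/2)
  Res(f, -1/2 + 2*I/3) = P(-1/2 + 2*I/3)/Q'(-1/2 + 2*I/3) = ((-7/36 - 2*I/3)*cos(1/2 - 2*I/3))/(-29/18 - 38*I/9) = (2027/13234 + 82*I/6617)*cos(1/2 - 2*I/3)

Sum of residues inside C: (27/650 - 18*I/325)*cos(1/2) + (2027/13234 + 82*I/6617)*cos(1/2 - 2*I/3) + (133216/165425 + 7112*I/165425)*cos(1/3 - 3*I)
∮_C f(z) dz = 2πi · ((27/650 - 18*I/325)*cos(1/2) + (2027/13234 + 82*I/6617)*cos(1/2 - 2*I/3) + (133216/165425 + 7112*I/165425)*cos(1/3 - 3*I)) = pi*(36/325 + 27*I/325)*cos(1/2) + pi*(-164/6617 + 2027*I/6617)*cos(1/2 - 2*I/3) + pi*(-14224/165425 + 266432*I/165425)*cos(1/3 - 3*I)

Final answer: pi*(36/325 + 27*I/325)*cos(1/2) + pi*(-164/6617 + 2027*I/6617)*cos(1/2 - 2*I/3) + pi*(-14224/165425 + 266432*I/165425)*cos(1/3 - 3*I)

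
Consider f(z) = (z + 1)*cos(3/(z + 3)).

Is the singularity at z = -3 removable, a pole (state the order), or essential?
Let u = z + 3. Then
  cos(3/u) = Σ_{k≥0} (-1)^k (3)^(2k)/((2k)!·u^(2k)) = 1 - 9/(2*u^2) + 27/(8*u^4) + ...
which has infinitely many negative powers of u, so cos(3/(z + 3)) has an essential singularity at z = -3.
The extra factor z + 1 is a nonzero polynomial; if the product had at most a pole at z = -3, dividing by that polynomial would leave cos(3/(z + 3)) with at most a pole too — contradiction. (Equivalently, the product's Laurent series still has infinitely many negative powers.)
So the singularity is essential.

Final answer: essential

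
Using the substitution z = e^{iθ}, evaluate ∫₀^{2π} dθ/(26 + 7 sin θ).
Call the integral J. The integrand is 2π-periodic and we integrate over a full period, so shifting θ does not change the value (θ → θ + π/2 turns sin θ into cos θ). Hence
  J = ∫₀^{2π} dθ/(26 + 7 cos θ).
Put z = e^{iθ}: then cos θ = (z + 1/z)/2, dθ = dz/(iz), and z runs once counterclockwise around |z| = 1:
  J = ∮_{|z|=1} 1/(26 + 7*(z + 1/z)/2) · dz/(iz) = (2/i) ∮_{|z|=1} dz/(7*z^2 + 52*z + 7).
The roots of 7*z^2 + 52*z + 7 are z = (-26 ± sqrt(26^2 - 7^2))/7, with sqrt(627) = sqrt(627); their product is 1, so only z₊ = -26/7 + sqrt(627)/7 lies inside the unit circle (z₋ = -26/7 - sqrt(627)/7 lies outside).
z₊ is a simple zero of q(z) = 7*z^2 + 52*z + 7, so Res(1/q, z₊) = 1/q'(z₊) with q'(z) = 14*z + 52; and q'(z₊) = 7*(z₊ - z₋) = 2*sqrt(627).
Therefore J = (2/i) · 2πi · 1/(2*sqrt(627)) = 2*pi/(sqrt(627)) = 2*sqrt(627)*pi/627

Final answer: 2*sqrt(627)*pi/627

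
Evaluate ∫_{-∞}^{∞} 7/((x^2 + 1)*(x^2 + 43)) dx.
Let f(z) = 7/((z^2 + 1)*(z^2 + 43)). The denominator has no real zeros and deg Q - deg P = 4 ≥ 2, so the integral of f over the upper semicircle |z| = R tends to 0 as R → ∞. Closing the contour in the upper half-plane,
  ∫_{-∞}^{∞} f(x) dx = 2πi · Σ Res(f, z_k)  over the poles with Im z_k > 0.

Zeros of the denominator: z^2 + 43 = 0 gives z = ±sqrt(43)*I; z^2 + 1 = 0 gives z = ±I.
Upper half-plane: z = I, z = sqrt(43)*I (simple).

Each pole is a simple zero of Q(z) = z^4 + 44*z^2 + 43, so Res(f, z₀) = P(z₀)/Q'(z₀) with P(z) = 7, Q'(z) = 4*z^3 + 88*z:
  Res(f, I) = (7)/(84*I) = -I/12
  Res(f, sqrt(43)*I) = (7)/(-84*sqrt(43)*I) = sqrt(43)*I/516

Sum of residues: I*(-43 + sqrt(43))/516
∫_{-∞}^{∞} f(x) dx = 2πi · (I*(-43 + sqrt(43))/516) = pi*(43 - sqrt(43))/258

Final answer: pi*(43 - sqrt(43))/258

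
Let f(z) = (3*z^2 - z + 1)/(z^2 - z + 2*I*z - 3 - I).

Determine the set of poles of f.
The singularities of f are the zeros of the denominator. Factoring,
  z^2 - z + 2*I*z - 3 - I = (z + 1 + I)*(z - 2 + I)
so the candidates are z = -1 - I, z = 2 - I.

Check the numerator P(z) = 3*z^2 - z + 1 at each one:
  P(-1 - I) = 2 + 7*I ≠ 0, so z = -1 - I is a (simple) pole.
  P(2 - I) = 8 - 11*I ≠ 0, so z = 2 - I is a (simple) pole.

Poles of f: {-1 - I, 2 - I}

Final answer: {-1 - I, 2 - I}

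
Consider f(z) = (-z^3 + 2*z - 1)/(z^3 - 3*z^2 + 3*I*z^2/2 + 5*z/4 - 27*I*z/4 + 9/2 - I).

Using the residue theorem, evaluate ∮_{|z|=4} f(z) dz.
pi*(-3 - 6*I)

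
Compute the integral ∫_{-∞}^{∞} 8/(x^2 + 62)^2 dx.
Let f(z) = 8/(z^2 + 62)^2. The denominator has no real zeros and deg Q - deg P = 4 ≥ 2, so the integral of f over the upper semicircle |z| = R tends to 0 as R → ∞. Closing the contour in the upper half-plane,
  ∫_{-∞}^{∞} f(x) dx = 2πi · Σ Res(f, z_k)  over the poles with Im z_k > 0.

Zeros of the denominator: z^2 + 62 = 0 gives z = ±sqrt(62)*I.
Upper half-plane: z = sqrt(62)*I (a pole of order 2).

Write f(z) = g(z)/(z - sqrt(62)*I)^2 with g(z) = 8/(z + sqrt(62)*I)^2. For a double pole, Res(f, z₀) = g'(z₀):
  g'(z) = -16/(z + sqrt(62)*I)^3
  Res(f, sqrt(62)*I) = g'(sqrt(62)*I) = -sqrt(62)*I/1922

∫_{-∞}^{∞} f(x) dx = 2πi · (-sqrt(62)*I/1922) = sqrt(62)*pi/961

Final answer: sqrt(62)*pi/961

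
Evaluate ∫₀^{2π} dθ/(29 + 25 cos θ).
sqrt(6)*pi/18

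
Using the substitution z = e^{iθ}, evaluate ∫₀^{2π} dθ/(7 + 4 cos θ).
Let J = ∫₀^{2π} dθ/(7 + 4 cos θ).
Put z = e^{iθ}: then cos θ = (z + 1/z)/2, dθ = dz/(iz), and z runs once counterclockwise around |z| = 1:
  J = ∮_{|z|=1} 1/(7 + 4*(z + 1/z)/2) · dz/(iz) = (2/i) ∮_{|z|=1} dz/(4*z^2 + 14*z + 4).
The roots of 4*z^2 + 14*z + 4 are z = (-7 ± sqrt(7^2 - 4^2))/4, with sqrt(33) = sqrt(33); their product is 1, so only z₊ = -7/4 + sqrt(33)/4 lies inside the unit circle (z₋ = -7/4 - sqrt(33)/4 lies outside).
z₊ is a simple zero of q(z) = 4*z^2 + 14*z + 4, so Res(1/q, z₊) = 1/q'(z₊) with q'(z) = 8*z + 14; and q'(z₊) = 4*(z₊ - z₋) = 2*sqrt(33).
Therefore J = (2/i) · 2πi · 1/(2*sqrt(33)) = 2*pi/(sqrt(33)) = 2*sqrt(33)*pi/33

Final answer: 2*sqrt(33)*pi/33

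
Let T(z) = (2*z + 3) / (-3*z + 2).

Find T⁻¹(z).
(2*z - 3)/(3*z + 2)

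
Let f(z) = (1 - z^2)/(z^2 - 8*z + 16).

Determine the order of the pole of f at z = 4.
Factor the denominator:
  z^2 - 8*z + 16 = (z - 4)^2

The numerator P(z) = 1 - z^2 has P(4) = -15 ≠ 0, so no factor of (z - 4) cancels.
Near z = 4 we can therefore write f(z) = g(z)/(z - 4)^2 with g analytic at 4 and g(4) ≠ 0 (g is just the numerator).

Hence z = 4 is a pole of order 2.

Final answer: 2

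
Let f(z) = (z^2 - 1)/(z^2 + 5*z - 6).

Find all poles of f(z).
The singularities of f are the zeros of the denominator. Factoring,
  z^2 + 5*z - 6 = (z + 6)*(z - 1)
so the candidates are z = -6, z = 1.

Check the numerator P(z) = z^2 - 1 at each one:
  P(-6) = 35 ≠ 0, so z = -6 is a (simple) pole.
  P(1) = 0, so the factor (z - 1) cancels and z = 1 is only a removable singularity, not a pole.

Poles of f: {-6}

Final answer: {-6}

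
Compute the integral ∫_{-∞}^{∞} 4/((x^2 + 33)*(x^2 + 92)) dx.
Let f(z) = 4/((z^2 + 33)*(z^2 + 92)). The denominator has no real zeros and deg Q - deg P = 4 ≥ 2, so the integral of f over the upper semicircle |z| = R tends to 0 as R → ∞. Closing the contour in the upper half-plane,
  ∫_{-∞}^{∞} f(x) dx = 2πi · Σ Res(f, z_k)  over the poles with Im z_k > 0.

Zeros of the denominator: z^2 + 92 = 0 gives z = ±2*sqrt(23)*I; z^2 + 33 = 0 gives z = ±sqrt(33)*I.
Upper half-plane: z = 2*sqrt(23)*I, z = sqrt(33)*I (simple).

Each pole is a simple zero of Q(z) = z^4 + 125*z^2 + 3036, so Res(f, z₀) = P(z₀)/Q'(z₀) with P(z) = 4, Q'(z) = 4*z^3 + 250*z:
  Res(f, 2*sqrt(23)*I) = (4)/(-236*sqrt(23)*I) = sqrt(23)*I/1357
  Res(f, sqrt(33)*I) = (4)/(118*sqrt(33)*I) = -2*sqrt(33)*I/1947

Sum of residues: I*(-46*sqrt(33) + 33*sqrt(23))/44781
∫_{-∞}^{∞} f(x) dx = 2πi · (I*(-46*sqrt(33) + 33*sqrt(23))/44781) = 2*pi*(-33*sqrt(23) + 46*sqrt(33))/44781

Final answer: 2*pi*(-33*sqrt(23) + 46*sqrt(33))/44781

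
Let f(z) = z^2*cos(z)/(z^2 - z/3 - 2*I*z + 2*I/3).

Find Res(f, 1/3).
(1/111 + 2*I/37)*cos(1/3)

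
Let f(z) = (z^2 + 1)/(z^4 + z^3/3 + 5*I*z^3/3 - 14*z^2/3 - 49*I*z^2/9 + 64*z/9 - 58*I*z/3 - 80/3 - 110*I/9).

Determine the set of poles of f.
The singularities of f are the zeros of the denominator. Factoring,
  z^4 + z^3/3 + 5*I*z^3/3 - 14*z^2/3 - 49*I*z^2/9 + 64*z/9 - 58*I*z/3 - 80/3 - 110*I/9 = (z + 3 + 2*I/3)*(z + 1/3 + 3*I)*(z - 3 - I)*(z - I)
so the candidates are z = -3 - 2*I/3, z = -1/3 - 3*I, z = 3 + I, z = I.

Check the numerator P(z) = z^2 + 1 at each one:
  P(-3 - 2*I/3) = 86/9 + 4*I ≠ 0, so z = -3 - 2*I/3 is a (simple) pole.
  P(-1/3 - 3*I) = -71/9 + 2*I ≠ 0, so z = -1/3 - 3*I is a (simple) pole.
  P(3 + I) = 9 + 6*I ≠ 0, so z = 3 + I is a (simple) pole.
  P(I) = 0, so the factor (z - I) cancels and z = I is only a removable singularity, not a pole.

Poles of f: {-3 - 2*I/3, -1/3 - 3*I, 3 + I}

Final answer: {-3 - 2*I/3, -1/3 - 3*I, 3 + I}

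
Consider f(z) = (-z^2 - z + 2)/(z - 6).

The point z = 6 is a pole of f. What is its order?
Factor the denominator:
  z - 6 = (z - 6)

The numerator P(z) = -z^2 - z + 2 has P(6) = -40 ≠ 0, so no factor of (z - 6) cancels.
Near z = 6 we can therefore write f(z) = g(z)/(z - 6) with g analytic at 6 and g(6) ≠ 0 (g is just the numerator).

Hence z = 6 is a pole of order 1.

Final answer: 1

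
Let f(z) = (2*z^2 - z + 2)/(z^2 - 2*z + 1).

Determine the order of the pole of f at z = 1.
Factor the denominator:
  z^2 - 2*z + 1 = (z - 1)^2

The numerator P(z) = 2*z^2 - z + 2 has P(1) = 3 ≠ 0, so no factor of (z - 1) cancels.
Near z = 1 we can therefore write f(z) = g(z)/(z - 1)^2 with g analytic at 1 and g(1) ≠ 0 (g is just the numerator).

Hence z = 1 is a pole of order 2.

Final answer: 2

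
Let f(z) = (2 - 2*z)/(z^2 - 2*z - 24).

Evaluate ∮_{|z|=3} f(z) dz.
By the residue theorem, ∮_C f(z) dz = 2πi · (sum of the residues of f at the poles inside |z| = 3).

The denominator factors as (z - 6)*(z + 4), so the singularities of f are simple poles at z = 6, z = -4.
  |6|² = 36 > 9 = 3², so this pole is outside the contour.
  |-4|² = 16 > 9 = 3², so this pole is outside the contour.

No pole lies inside the contour, so f is analytic on and inside C and the integral is 0 (Cauchy's theorem).

Final answer: 0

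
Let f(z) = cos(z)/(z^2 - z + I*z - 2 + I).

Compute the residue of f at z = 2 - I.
(3/10 + I/10)*cos(2 - I)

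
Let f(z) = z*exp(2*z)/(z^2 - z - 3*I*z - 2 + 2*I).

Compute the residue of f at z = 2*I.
Write f(z) = P(z)/Q(z) with P(z) = z*exp(2*z) and Q(z) = z^2 - z - 3*I*z - 2 + 2*I.
The denominator factors as Q(z) = (z - 1 - I)*(z - 2*I), so z = 2*I is a simple zero of Q and P is analytic there; z = 2*I is therefore a simple pole and
  Res(f, z₀) = P(z₀)/Q'(z₀).

Q'(z) = 2*z - 1 - 3*I, so Q'(2*I) = -1 + I.
P(2*I) = 2*I*exp(4*I).

Res(f, 2*I) = (2*I*exp(4*I))/(-1 + I) = (1 - I)*exp(4*I)

Final answer: (1 - I)*exp(4*I)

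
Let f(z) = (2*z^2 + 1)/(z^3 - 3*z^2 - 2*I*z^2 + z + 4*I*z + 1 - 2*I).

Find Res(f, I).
Write f(z) = P(z)/Q(z) with P(z) = 2*z^2 + 1 and Q(z) = z^3 - 3*z^2 - 2*I*z^2 + z + 4*I*z + 1 - 2*I.
The denominator factors as Q(z) = (z - I)*(z - 2 - I)*(z - 1), so z = I is a simple zero of Q and P is analytic there; z = I is therefore a simple pole and
  Res(f, z₀) = P(z₀)/Q'(z₀).

Q'(z) = 3*z^2 - 6*z - 4*I*z + 1 + 4*I, so Q'(I) = 2 - 2*I.
P(I) = -1.

Res(f, I) = (-1)/(2 - 2*I) = -1/4 - I/4

Final answer: -1/4 - I/4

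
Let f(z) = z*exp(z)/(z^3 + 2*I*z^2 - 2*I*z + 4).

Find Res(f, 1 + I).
Write f(z) = P(z)/Q(z) with P(z) = z*exp(z) and Q(z) = z^3 + 2*I*z^2 - 2*I*z + 4.
The denominator factors as Q(z) = (z + 1 + I)*(z - 1 - I)*(z + 2*I), so z = 1 + I is a simple zero of Q and P is analytic there; z = 1 + I is therefore a simple pole and
  Res(f, z₀) = P(z₀)/Q'(z₀).

Q'(z) = 3*z^2 + 4*I*z - 2*I, so Q'(1 + I) = -4 + 8*I.
P(1 + I) = (1 + I)*exp(1 + I).

Res(f, 1 + I) = ((1 + I)*exp(1 + I))/(-4 + 8*I) = (1/20 - 3*I/20)*exp(1 + I)

Final answer: (1/20 - 3*I/20)*exp(1 + I)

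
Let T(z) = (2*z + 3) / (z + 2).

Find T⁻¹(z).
Set w = T(z) = (2*z + 3) / (z + 2) and solve for z:
  w*(z + 2) = 2*z + 3
  2*w + z*(w - 2) - 3 = 0
  z*(w - 2) = 3 - 2*w
  z = (2*w - 3)/(2 - w)
Renaming the variable, T⁻¹(z) = (2*z - 3)/(-z + 2) = (-2*z + 3)/(z - 2).
(Check: ad - bc = 1 ≠ 0, so T is invertible.)

Final answer: (-2*z + 3)/(z - 2)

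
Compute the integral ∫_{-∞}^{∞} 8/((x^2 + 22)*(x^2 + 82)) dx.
Let f(z) = 8/((z^2 + 22)*(z^2 + 82)). The denominator has no real zeros and deg Q - deg P = 4 ≥ 2, so the integral of f over the upper semicircle |z| = R tends to 0 as R → ∞. Closing the contour in the upper half-plane,
  ∫_{-∞}^{∞} f(x) dx = 2πi · Σ Res(f, z_k)  over the poles with Im z_k > 0.

Zeros of the denominator: z^2 + 22 = 0 gives z = ±sqrt(22)*I; z^2 + 82 = 0 gives z = ±sqrt(82)*I.
Upper half-plane: z = sqrt(22)*I, z = sqrt(82)*I (simple).

Each pole is a simple zero of Q(z) = z^4 + 104*z^2 + 1804, so Res(f, z₀) = P(z₀)/Q'(z₀) with P(z) = 8, Q'(z) = 4*z^3 + 208*z:
  Res(f, sqrt(22)*I) = (8)/(120*sqrt(22)*I) = -sqrt(22)*I/330
  Res(f, sqrt(82)*I) = (8)/(-120*sqrt(82)*I) = sqrt(82)*I/1230

Sum of residues: I*(-sqrt(22)/330 + sqrt(82)/1230)
∫_{-∞}^{∞} f(x) dx = 2πi · (I*(-sqrt(22)/330 + sqrt(82)/1230)) = pi*(-11*sqrt(82) + 41*sqrt(22))/6765

Final answer: pi*(-11*sqrt(82) + 41*sqrt(22))/6765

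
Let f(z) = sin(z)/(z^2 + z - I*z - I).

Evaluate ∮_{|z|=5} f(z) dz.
By the residue theorem, ∮_C f(z) dz = 2πi · (sum of the residues of f at the poles inside |z| = 5).

The denominator factors as (z - I)*(z + 1), so the singularities of f are simple poles at z = I, z = -1.
  |I|² = 1 < 25 = 5², so this pole is inside the contour.
  |-1|² = 1 < 25 = 5², so this pole is inside the contour.

With P(z) = sin(z) and Q(z) = z^2 + z - I*z - I, each pole is simple, so Res(f, z₀) = P(z₀)/Q'(z₀) with Q'(z) = 2*z + 1 - I.
  Res(f, I) = P(I)/Q'(I) = (I*sinh(1))/(1 + I) = (1/2 + I/2)*sinh(1)
  Res(f, -1) = P(-1)/Q'(-1) = (-sin(1))/(-1 - I) = (1/2 - I/2)*sin(1)

Sum of residues inside C: (1/2 - I/2)*sin(1) + (1/2 + I/2)*sinh(1)
∮_C f(z) dz = 2πi · ((1/2 - I/2)*sin(1) + (1/2 + I/2)*sinh(1)) = pi*(1 + I)*sin(1) + pi*(-1 + I)*sinh(1)

Final answer: pi*(1 + I)*sin(1) + pi*(-1 + I)*sinh(1)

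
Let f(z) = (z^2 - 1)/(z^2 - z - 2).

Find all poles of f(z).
The singularities of f are the zeros of the denominator. Factoring,
  z^2 - z - 2 = (z + 1)*(z - 2)
so the candidates are z = -1, z = 2.

Check the numerator P(z) = z^2 - 1 at each one:
  P(-1) = 0, so the factor (z + 1) cancels and z = -1 is only a removable singularity, not a pole.
  P(2) = 3 ≠ 0, so z = 2 is a (simple) pole.

Poles of f: {2}

Final answer: {2}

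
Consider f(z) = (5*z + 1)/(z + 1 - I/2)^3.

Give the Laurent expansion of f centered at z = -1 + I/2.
Put w = z - (-1 + I/2), i.e. z = w - 1 + I/2. The denominator is w^3, so it suffices to rewrite the numerator in powers of w.

P(z) = 5*z + 1
P(w - 1 + I/2) = -4 + 5*I/2 + 5*w

Dividing each term by w^3:
  f = (-4 + 5*I/2)/w^3 + 5/w^2

Substituting back w = z + 1 - I/2:
  f(z) = (-4 + 5*I/2)/(z + 1 - I/2)^3 + 5/(z + 1 - I/2)^2

The series is finite because the numerator is a polynomial; the negative powers form the principal part.

Final answer: (-4 + 5*I/2)/(z + 1 - I/2)^3 + 5/(z + 1 - I/2)^2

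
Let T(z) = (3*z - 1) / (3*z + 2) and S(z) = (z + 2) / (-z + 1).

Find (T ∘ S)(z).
(T ∘ S)(z) = T(S(z)) = ((3)*S(z) + (-1))/((3)*S(z) + (2)). Multiply numerator and denominator by -z + 1:
  numerator:   (3)*(z + 2) + (-1)*(-z + 1) = 4*z + 5
  denominator: (3)*(z + 2) + (2)*(-z + 1) = z + 8
(T ∘ S)(z) = (4*z + 5)/(z + 8)

Final answer: (4*z + 5)/(z + 8)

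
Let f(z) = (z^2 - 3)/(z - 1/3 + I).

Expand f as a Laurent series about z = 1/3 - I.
Put w = z - (1/3 - I), i.e. z = w + 1/3 - I. The denominator is w, so it suffices to rewrite the numerator in powers of w.

P(z) = z^2 - 3
P(w + 1/3 - I) = -35/9 - 2*I/3 + (2/3 - 2*I)*w + w^2

Dividing each term by w:
  f = (-35/9 - 2*I/3)/w + 2/3 - 2*I + w

Substituting back w = z - 1/3 + I:
  f(z) = (-35/9 - 2*I/3)/(z - 1/3 + I) + 2/3 - 2*I + (z - 1/3 + I)

The series is finite because the numerator is a polynomial; the negative powers form the principal part, and the coefficient of 1/(z - 1/3 + I) gives Res(f, 1/3 - I) = -35/9 - 2*I/3.

Final answer: (-35/9 - 2*I/3)/(z - 1/3 + I) + 2/3 - 2*I + (z - 1/3 + I)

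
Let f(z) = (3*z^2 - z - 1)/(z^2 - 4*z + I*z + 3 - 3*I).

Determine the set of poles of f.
The singularities of f are the zeros of the denominator. Factoring,
  z^2 - 4*z + I*z + 3 - 3*I = (z - 1 + I)*(z - 3)
so the candidates are z = 1 - I, z = 3.

Check the numerator P(z) = 3*z^2 - z - 1 at each one:
  P(1 - I) = -2 - 5*I ≠ 0, so z = 1 - I is a (simple) pole.
  P(3) = 23 ≠ 0, so z = 3 is a (simple) pole.

Poles of f: {1 - I, 3}

Final answer: {1 - I, 3}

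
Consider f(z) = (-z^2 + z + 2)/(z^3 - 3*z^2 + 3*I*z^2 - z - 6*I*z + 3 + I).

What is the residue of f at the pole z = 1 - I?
-3 - I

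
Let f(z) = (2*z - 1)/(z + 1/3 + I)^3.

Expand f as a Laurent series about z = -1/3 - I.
Put w = z - (-1/3 - I), i.e. z = w - 1/3 - I. The denominator is w^3, so it suffices to rewrite the numerator in powers of w.

P(z) = 2*z - 1
P(w - 1/3 - I) = -5/3 - 2*I + 2*w

Dividing each term by w^3:
  f = (-5/3 - 2*I)/w^3 + 2/w^2

Substituting back w = z + 1/3 + I:
  f(z) = (-5/3 - 2*I)/(z + 1/3 + I)^3 + 2/(z + 1/3 + I)^2

The series is finite because the numerator is a polynomial; the negative powers form the principal part.

Final answer: (-5/3 - 2*I)/(z + 1/3 + I)^3 + 2/(z + 1/3 + I)^2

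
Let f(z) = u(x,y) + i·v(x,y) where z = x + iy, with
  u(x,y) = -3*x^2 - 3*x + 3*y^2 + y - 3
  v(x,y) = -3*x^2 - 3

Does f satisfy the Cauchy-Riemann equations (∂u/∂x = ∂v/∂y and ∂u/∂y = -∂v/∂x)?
∂u/∂x = -6*x - 3
∂v/∂y = 0
∂u/∂y = 6*y + 1
∂v/∂x = -6*x
∂u/∂x ≠ ∂v/∂y and ∂u/∂y ≠ -∂v/∂x; the Cauchy-Riemann equations are not satisfied, so f is not analytic.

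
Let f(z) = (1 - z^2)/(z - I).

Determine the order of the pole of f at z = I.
1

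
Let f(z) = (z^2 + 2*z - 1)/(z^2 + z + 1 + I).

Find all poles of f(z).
The singularities of f are the zeros of the denominator. Factoring,
  z^2 + z + 1 + I = (z + I)*(z + 1 - I)
so the candidates are z = -I, z = -1 + I.

Check the numerator P(z) = z^2 + 2*z - 1 at each one:
  P(-I) = -2 - 2*I ≠ 0, so z = -I is a (simple) pole.
  P(-1 + I) = -3 ≠ 0, so z = -1 + I is a (simple) pole.

Poles of f: {-1 + I, -I}

Final answer: {-1 + I, -I}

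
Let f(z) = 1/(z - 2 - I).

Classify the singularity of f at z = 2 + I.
Write f(z) = g(z)/(z - 2 - I) with g(z) = 1.
g is entire and g(2 + I) = 1 ≠ 0, so no factor of (z - 2 - I) cancels: the Laurent expansion of f about z = 2 + I starts at the power -1, i.e. lim_{z→z₀} (z - z₀) f(z) = 1 is finite and nonzero.
So z = 2 + I is a pole of order 1.

Final answer: pole of order 1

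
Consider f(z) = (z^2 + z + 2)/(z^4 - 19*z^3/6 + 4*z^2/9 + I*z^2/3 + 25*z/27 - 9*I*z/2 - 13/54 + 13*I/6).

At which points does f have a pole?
The singularities of f are the zeros of the denominator. Factoring,
  z^4 - 19*z^3/6 + 4*z^2/9 + I*z^2/3 + 25*z/27 - 9*I*z/2 - 13/54 + 13*I/6 = (z - 2/3 + I)*(z - 3 - I/3)*(z + 1 - 2*I/3)*(z - 1/2)
so the candidates are z = 2/3 - I, z = 3 + I/3, z = -1 + 2*I/3, z = 1/2.

Check the numerator P(z) = z^2 + z + 2 at each one:
  P(2/3 - I) = 19/9 - 7*I/3 ≠ 0, so z = 2/3 - I is a (simple) pole.
  P(3 + I/3) = 125/9 + 7*I/3 ≠ 0, so z = 3 + I/3 is a (simple) pole.
  P(-1 + 2*I/3) = 14/9 - 2*I/3 ≠ 0, so z = -1 + 2*I/3 is a (simple) pole.
  P(1/2) = 11/4 ≠ 0, so z = 1/2 is a (simple) pole.

Poles of f: {-1 + 2*I/3, 1/2, 2/3 - I, 3 + I/3}

Final answer: {-1 + 2*I/3, 1/2, 2/3 - I, 3 + I/3}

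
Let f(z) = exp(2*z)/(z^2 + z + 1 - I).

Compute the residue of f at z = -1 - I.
(-1/5 + 2*I/5)*exp(-2 - 2*I)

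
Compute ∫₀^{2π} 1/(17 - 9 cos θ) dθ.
Call the integral J. The integrand is 2π-periodic and we integrate over a full period, so shifting θ does not change the value (θ → θ + π flips the sign of the trig term). Hence
  J = ∫₀^{2π} dθ/(17 + 9 cos θ).
Put z = e^{iθ}: then cos θ = (z + 1/z)/2, dθ = dz/(iz), and z runs once counterclockwise around |z| = 1:
  J = ∮_{|z|=1} 1/(17 + 9*(z + 1/z)/2) · dz/(iz) = (2/i) ∮_{|z|=1} dz/(9*z^2 + 34*z + 9).
The roots of 9*z^2 + 34*z + 9 are z = (-17 ± sqrt(17^2 - 9^2))/9, with sqrt(208) = 4*sqrt(13); their product is 1, so only z₊ = -17/9 + 4*sqrt(13)/9 lies inside the unit circle (z₋ = -17/9 - 4*sqrt(13)/9 lies outside).
z₊ is a simple zero of q(z) = 9*z^2 + 34*z + 9, so Res(1/q, z₊) = 1/q'(z₊) with q'(z) = 18*z + 34; and q'(z₊) = 9*(z₊ - z₋) = 8*sqrt(13).
Therefore J = (2/i) · 2πi · 1/(8*sqrt(13)) = 2*pi/(4*sqrt(13)) = sqrt(13)*pi/26

Final answer: sqrt(13)*pi/26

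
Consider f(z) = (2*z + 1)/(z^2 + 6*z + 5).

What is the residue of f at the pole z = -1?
Write f(z) = P(z)/Q(z) with P(z) = 2*z + 1 and Q(z) = z^2 + 6*z + 5.
The denominator factors as Q(z) = (z + 1)*(z + 5), so z = -1 is a simple zero of Q and P is analytic there; z = -1 is therefore a simple pole and
  Res(f, z₀) = P(z₀)/Q'(z₀).

Q'(z) = 2*z + 6, so Q'(-1) = 4.
P(-1) = -1.

Res(f, -1) = (-1)/(4) = -1/4

Final answer: -1/4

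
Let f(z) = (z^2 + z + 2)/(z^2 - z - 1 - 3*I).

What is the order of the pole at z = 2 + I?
Factor the denominator:
  z^2 - z - 1 - 3*I = (z - 2 - I)*(z + 1 + I)

The numerator P(z) = z^2 + z + 2 has P(2 + I) = 7 + 5*I ≠ 0, so no factor of (z - 2 - I) cancels.
Near z = 2 + I we can therefore write f(z) = g(z)/(z - 2 - I) with g analytic at 2 + I and g(2 + I) ≠ 0 (g is the numerator divided by the remaining denominator factors).

Hence z = 2 + I is a pole of order 1.

Final answer: 1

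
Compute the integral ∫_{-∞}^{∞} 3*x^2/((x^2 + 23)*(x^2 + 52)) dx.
3*pi*(-sqrt(23) + 2*sqrt(13))/29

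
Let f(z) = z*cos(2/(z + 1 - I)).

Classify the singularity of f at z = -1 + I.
Let u = z + 1 - I. Then
  cos(2/u) = Σ_{k≥0} (-1)^k (2)^(2k)/((2k)!·u^(2k)) = 1 - 2/u^2 + 2/(3*u^4) + ...
which has infinitely many negative powers of u, so cos(2/(z + 1 - I)) has an essential singularity at z = -1 + I.
The extra factor z is a nonzero polynomial; if the product had at most a pole at z = -1 + I, dividing by that polynomial would leave cos(2/(z + 1 - I)) with at most a pole too — contradiction. (Equivalently, the product's Laurent series still has infinitely many negative powers.)
So the singularity is essential.

Final answer: essential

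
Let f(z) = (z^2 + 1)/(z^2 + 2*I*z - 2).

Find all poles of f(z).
The singularities of f are the zeros of the denominator. Factoring,
  z^2 + 2*I*z - 2 = (z - 1 + I)*(z + 1 + I)
so the candidates are z = 1 - I, z = -1 - I.

Check the numerator P(z) = z^2 + 1 at each one:
  P(1 - I) = 1 - 2*I ≠ 0, so z = 1 - I is a (simple) pole.
  P(-1 - I) = 1 + 2*I ≠ 0, so z = -1 - I is a (simple) pole.

Poles of f: {-1 - I, 1 - I}

Final answer: {-1 - I, 1 - I}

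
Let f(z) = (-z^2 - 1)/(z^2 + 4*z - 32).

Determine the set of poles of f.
The singularities of f are the zeros of the denominator. Factoring,
  z^2 + 4*z - 32 = (z - 4)*(z + 8)
so the candidates are z = 4, z = -8.

Check the numerator P(z) = -z^2 - 1 at each one:
  P(4) = -17 ≠ 0, so z = 4 is a (simple) pole.
  P(-8) = -65 ≠ 0, so z = -8 is a (simple) pole.

Poles of f: {-8, 4}

Final answer: {-8, 4}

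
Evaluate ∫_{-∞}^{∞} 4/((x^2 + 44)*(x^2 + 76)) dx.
pi*(-11*sqrt(19) + 19*sqrt(11))/3344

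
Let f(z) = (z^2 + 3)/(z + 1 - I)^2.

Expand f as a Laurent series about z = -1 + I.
Put w = z - (-1 + I), i.e. z = w - 1 + I. The denominator is w^2, so it suffices to rewrite the numerator in powers of w.

P(z) = z^2 + 3
P(w - 1 + I) = 3 - 2*I + (-2 + 2*I)*w + w^2

Dividing each term by w^2:
  f = (3 - 2*I)/w^2 + (-2 + 2*I)/w + 1

Substituting back w = z + 1 - I:
  f(z) = (3 - 2*I)/(z + 1 - I)^2 + (-2 + 2*I)/(z + 1 - I) + 1

The series is finite because the numerator is a polynomial; the negative powers form the principal part, and the coefficient of 1/(z + 1 - I) gives Res(f, -1 + I) = -2 + 2*I.

Final answer: (3 - 2*I)/(z + 1 - I)^2 + (-2 + 2*I)/(z + 1 - I) + 1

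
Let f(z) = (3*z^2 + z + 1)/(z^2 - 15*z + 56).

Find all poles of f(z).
The singularities of f are the zeros of the denominator. Factoring,
  z^2 - 15*z + 56 = (z - 7)*(z - 8)
so the candidates are z = 7, z = 8.

Check the numerator P(z) = 3*z^2 + z + 1 at each one:
  P(7) = 155 ≠ 0, so z = 7 is a (simple) pole.
  P(8) = 201 ≠ 0, so z = 8 is a (simple) pole.

Poles of f: {7, 8}

Final answer: {7, 8}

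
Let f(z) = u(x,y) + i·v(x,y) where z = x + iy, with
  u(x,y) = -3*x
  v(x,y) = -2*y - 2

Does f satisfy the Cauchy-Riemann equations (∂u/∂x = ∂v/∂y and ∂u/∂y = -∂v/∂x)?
∂u/∂x = -3
∂v/∂y = -2
∂u/∂y = 0
∂v/∂x = 0
∂u/∂x ≠ ∂v/∂y; the Cauchy-Riemann equations are not satisfied, so f is not analytic.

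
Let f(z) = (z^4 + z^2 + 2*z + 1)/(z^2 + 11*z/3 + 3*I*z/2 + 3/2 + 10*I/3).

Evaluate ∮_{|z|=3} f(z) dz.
By the residue theorem, ∮_C f(z) dz = 2πi · (sum of the residues of f at the poles inside |z| = 3).

The denominator factors as (z + 2/3 + I)*(z + 3 + I/2), so the singularities of f are simple poles at z = -2/3 - I, z = -3 - I/2.
  |-2/3 - I|² = 13/9 < 9 = 3², so this pole is inside the contour.
  |-3 - I/2|² = 37/4 > 9 = 3², so this pole is outside the contour.

With P(z) = z^4 + z^2 + 2*z + 1 and Q(z) = z^2 + 11*z/3 + 3*I*z/2 + 3/2 + 10*I/3, each pole is simple, so Res(f, z₀) = P(z₀)/Q'(z₀) with Q'(z) = 2*z + 11/3 + 3*I/2.
  Res(f, -2/3 - I) = P(-2/3 - I)/Q'(-2/3 - I) = (-191/81 - 58*I/27)/(7/3 - I/2) = -4304/5535 - 2006*I/1845

∮_C f(z) dz = 2πi · (-4304/5535 - 2006*I/1845) = pi*(4012/1845 - 8608*I/5535)

Final answer: pi*(4012/1845 - 8608*I/5535)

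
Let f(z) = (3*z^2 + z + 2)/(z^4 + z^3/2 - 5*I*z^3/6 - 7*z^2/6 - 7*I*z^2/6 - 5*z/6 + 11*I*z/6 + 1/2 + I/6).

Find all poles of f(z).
The singularities of f are the zeros of the denominator. Factoring,
  z^4 + z^3/2 - 5*I*z^3/6 - 7*z^2/6 - 7*I*z^2/6 - 5*z/6 + 11*I*z/6 + 1/2 + I/6 = (z + 3/2 + I/2)*(z - I/3)*(z - 1)*(z - I)
so the candidates are z = -3/2 - I/2, z = I/3, z = 1, z = I.

Check the numerator P(z) = 3*z^2 + z + 2 at each one:
  P(-3/2 - I/2) = 13/2 + 4*I ≠ 0, so z = -3/2 - I/2 is a (simple) pole.
  P(I/3) = 5/3 + I/3 ≠ 0, so z = I/3 is a (simple) pole.
  P(1) = 6 ≠ 0, so z = 1 is a (simple) pole.
  P(I) = -1 + I ≠ 0, so z = I is a (simple) pole.

Poles of f: {-3/2 - I/2, I/3, I, 1}

Final answer: {-3/2 - I/2, I/3, I, 1}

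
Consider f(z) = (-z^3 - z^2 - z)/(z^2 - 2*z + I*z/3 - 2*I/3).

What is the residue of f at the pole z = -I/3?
Write f(z) = P(z)/Q(z) with P(z) = -z^3 - z^2 - z and Q(z) = z^2 - 2*z + I*z/3 - 2*I/3.
The denominator factors as Q(z) = (z - 2)*(z + I/3), so z = -I/3 is a simple zero of Q and P is analytic there; z = -I/3 is therefore a simple pole and
  Res(f, z₀) = P(z₀)/Q'(z₀).

Q'(z) = 2*z - 2 + I/3, so Q'(-I/3) = -2 - I/3.
P(-I/3) = 1/9 + 8*I/27.

Res(f, -I/3) = (1/9 + 8*I/27)/(-2 - I/3) = -26/333 - 5*I/37

Final answer: -26/333 - 5*I/37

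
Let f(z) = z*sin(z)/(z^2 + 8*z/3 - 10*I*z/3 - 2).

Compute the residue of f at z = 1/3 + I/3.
Write f(z) = P(z)/Q(z) with P(z) = z*sin(z) and Q(z) = z^2 + 8*z/3 - 10*I*z/3 - 2.
The denominator factors as Q(z) = (z - 1/3 - I/3)*(z + 3 - 3*I), so z = 1/3 + I/3 is a simple zero of Q and P is analytic there; z = 1/3 + I/3 is therefore a simple pole and
  Res(f, z₀) = P(z₀)/Q'(z₀).

Q'(z) = 2*z + 8/3 - 10*I/3, so Q'(1/3 + I/3) = 10/3 - 8*I/3.
P(1/3 + I/3) = (1/3 + I/3)*sin(1/3 + I/3).

Res(f, 1/3 + I/3) = ((1/3 + I/3)*sin(1/3 + I/3))/(10/3 - 8*I/3) = (1/82 + 9*I/82)*sin(1/3 + I/3)

Final answer: (1/82 + 9*I/82)*sin(1/3 + I/3)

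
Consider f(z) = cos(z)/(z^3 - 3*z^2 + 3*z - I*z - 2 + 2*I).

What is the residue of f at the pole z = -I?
Write f(z) = P(z)/Q(z) with P(z) = cos(z) and Q(z) = z^3 - 3*z^2 + 3*z - I*z - 2 + 2*I.
The denominator factors as Q(z) = (z - 1 - I)*(z + I)*(z - 2), so z = -I is a simple zero of Q and P is analytic there; z = -I is therefore a simple pole and
  Res(f, z₀) = P(z₀)/Q'(z₀).

Q'(z) = 3*z^2 - 6*z + 3 - I, so Q'(-I) = 5*I.
P(-I) = cosh(1).

Res(f, -I) = (cosh(1))/(5*I) = -I*cosh(1)/5

Final answer: -I*cosh(1)/5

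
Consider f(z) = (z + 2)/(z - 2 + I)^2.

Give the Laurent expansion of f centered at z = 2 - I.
Put w = z - (2 - I), i.e. z = w + 2 - I. The denominator is w^2, so it suffices to rewrite the numerator in powers of w.

P(z) = z + 2
P(w + 2 - I) = 4 - I + w

Dividing each term by w^2:
  f = (4 - I)/w^2 + 1/w

Substituting back w = z - 2 + I:
  f(z) = (4 - I)/(z - 2 + I)^2 + 1/(z - 2 + I)

The series is finite because the numerator is a polynomial; the negative powers form the principal part, and the coefficient of 1/(z - 2 + I) gives Res(f, 2 - I) = 1.

Final answer: (4 - I)/(z - 2 + I)^2 + 1/(z - 2 + I)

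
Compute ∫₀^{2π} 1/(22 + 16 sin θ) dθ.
sqrt(57)*pi/57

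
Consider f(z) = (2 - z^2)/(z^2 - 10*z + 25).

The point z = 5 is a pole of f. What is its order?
Factor the denominator:
  z^2 - 10*z + 25 = (z - 5)^2

The numerator P(z) = 2 - z^2 has P(5) = -23 ≠ 0, so no factor of (z - 5) cancels.
Near z = 5 we can therefore write f(z) = g(z)/(z - 5)^2 with g analytic at 5 and g(5) ≠ 0 (g is just the numerator).

Hence z = 5 is a pole of order 2.

Final answer: 2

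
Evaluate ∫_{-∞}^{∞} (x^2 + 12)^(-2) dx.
Let f(z) = (z^2 + 12)^(-2). The denominator has no real zeros and deg Q - deg P = 4 ≥ 2, so the integral of f over the upper semicircle |z| = R tends to 0 as R → ∞. Closing the contour in the upper half-plane,
  ∫_{-∞}^{∞} f(x) dx = 2πi · Σ Res(f, z_k)  over the poles with Im z_k > 0.

Zeros of the denominator: z^2 + 12 = 0 gives z = ±2*sqrt(3)*I.
Upper half-plane: z = 2*sqrt(3)*I (a pole of order 2).

Write f(z) = g(z)/(z - 2*sqrt(3)*I)^2 with g(z) = (z + 2*sqrt(3)*I)^(-2). For a double pole, Res(f, z₀) = g'(z₀):
  g'(z) = -2/(z + 2*sqrt(3)*I)^3
  Res(f, 2*sqrt(3)*I) = g'(2*sqrt(3)*I) = -sqrt(3)*I/288

∫_{-∞}^{∞} f(x) dx = 2πi · (-sqrt(3)*I/288) = sqrt(3)*pi/144

Final answer: sqrt(3)*pi/144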